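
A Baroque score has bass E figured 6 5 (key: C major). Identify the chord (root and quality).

The figures 6 5 indicate a seventh chord in first inversion.
In first inversion the root lies a sixth above the bass: a sixth above E in C major is C.
The chord tones are E, G, B, C, giving C major seventh.

C major seventh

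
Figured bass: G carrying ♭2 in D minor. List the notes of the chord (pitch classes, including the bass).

G, Ab, C, E

The written figures ♭2 are shorthand for 6/4/2: the 6/4 are implied.
A second above G in this key is A, lowered to Ab by the flat.
A fourth above G in this key is C.
A sixth above G in this key is E.
Together with the bass G, this spells Ab augmented major seventh in third inversion.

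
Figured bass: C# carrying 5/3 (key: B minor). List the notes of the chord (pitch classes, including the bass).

A third above C# in this key is E.
A fifth above C# in this key is G.
Together with the bass C#, this spells C# diminished in root position.

C#, E, G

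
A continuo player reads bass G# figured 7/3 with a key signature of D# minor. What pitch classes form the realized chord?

The written figures 7/3 are shorthand for 7/5/3: the 5 is implied.
A third above G# in this key is B.
A fifth above G# in this key is D#.
A seventh above G# in this key is F#.
Together with the bass G#, this spells G# minor seventh in root position.

G#, B, D#, F#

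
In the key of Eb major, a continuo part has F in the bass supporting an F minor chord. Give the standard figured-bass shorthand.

F is the root of F minor, so the chord is in root position.
A triad in root position is figured 5/3, conventionally abbreviated (no figures — root-position triad).

no figures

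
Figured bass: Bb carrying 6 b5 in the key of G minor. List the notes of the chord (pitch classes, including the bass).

Bb, D, Fb, G

The written figures 6 b5 are shorthand for 6/5/3: the 3 is implied.
A third above Bb in this key is D.
A fifth above Bb in this key is F, lowered to Fb by the flat.
A sixth above Bb in this key is G.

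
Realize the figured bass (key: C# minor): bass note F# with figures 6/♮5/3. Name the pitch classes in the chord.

F#, A, C, D#

A third above F# in this key is A.
A fifth above F# in this key is C#, made natural (C) by the ♮ figure.
A sixth above F# in this key is D#.
Together with the bass F#, this spells D# diminished seventh in first inversion.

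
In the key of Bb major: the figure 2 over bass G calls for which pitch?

Counting 1 letter step above G lands on A; in Bb major, that letter is A.

A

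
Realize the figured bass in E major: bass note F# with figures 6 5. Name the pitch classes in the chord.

The written figures 6 5 are shorthand for 6/5/3: the 3 is implied.
A third above F# in this key is A.
A fifth above F# in this key is C#.
A sixth above F# in this key is D#.
Together with the bass F#, this spells D# half-diminished seventh in first inversion.

F#, A, C#, D#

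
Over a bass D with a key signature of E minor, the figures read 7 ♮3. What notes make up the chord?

D, F, A, C

The written figures 7 ♮3 are shorthand for 7/5/3: the 5 is implied.
A third above D in this key is F#, made natural (F) by the ♮ figure.
A fifth above D in this key is A.
A seventh above D in this key is C.
Together with the bass D, this spells D minor seventh in root position.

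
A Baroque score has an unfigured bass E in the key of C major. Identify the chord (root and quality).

E minor

An unfigured bass indicates a triad in root position.
In root position the bass is the root, so the root is E.
The chord tones are E, G, B, giving E minor.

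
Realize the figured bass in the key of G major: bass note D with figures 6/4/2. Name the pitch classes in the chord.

A second above D in this key is E.
A fourth above D in this key is G.
A sixth above D in this key is B.
Together with the bass D, this spells E minor seventh in third inversion.

D, E, G, B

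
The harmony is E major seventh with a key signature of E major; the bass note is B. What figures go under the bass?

B is the fifth of E major seventh, so the chord is in second inversion.
A seventh chord in second inversion is figured 6/4/3, conventionally abbreviated 4/3.

4/3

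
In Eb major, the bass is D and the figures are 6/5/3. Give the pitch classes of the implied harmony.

A third above D in this key is F.
A fifth above D in this key is Ab.
A sixth above D in this key is Bb.
Together with the bass D, this spells Bb dominant seventh in first inversion.

D, F, Ab, Bb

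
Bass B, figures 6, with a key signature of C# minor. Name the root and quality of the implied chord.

The figures 6 indicate a triad in first inversion.
In first inversion the root lies a sixth above the bass: a sixth above B in C# minor is G#.
The chord tones are B, D#, G#, giving G# minor.

G# minor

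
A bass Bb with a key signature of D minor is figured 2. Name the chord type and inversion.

seventh chord, third inversion

2 is shorthand for 6/4/2.
Intervals of 6/4/2 above the bass form a seventh chord; the bass is the seventh, so this is third inversion.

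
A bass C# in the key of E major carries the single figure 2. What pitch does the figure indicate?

D#

Counting 1 letter step above C# lands on D; in E major, that letter is D#.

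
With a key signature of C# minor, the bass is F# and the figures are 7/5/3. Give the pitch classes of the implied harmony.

F#, A, C#, E

A third above F# in this key is A.
A fifth above F# in this key is C#.
A seventh above F# in this key is E.
Together with the bass F#, this spells F# minor seventh in root position.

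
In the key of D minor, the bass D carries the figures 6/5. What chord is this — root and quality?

The figures 6/5 indicate a seventh chord in first inversion.
In first inversion the root lies a sixth above the bass: a sixth above D in D minor is Bb.
The chord tones are D, F, A, Bb, giving Bb major seventh.

Bb major seventh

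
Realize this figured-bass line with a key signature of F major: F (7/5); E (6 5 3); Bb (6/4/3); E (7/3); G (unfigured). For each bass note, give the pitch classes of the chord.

F, A, C, E | E, G, Bb, C | Bb, D, E, G | E, G, Bb, D | G, Bb, D

F (7/5/3): F, A, C, E.
E (6/5/3): E, G, Bb, C.
Bb (6/4/3): Bb, D, E, G.
E (7/5/3): E, G, Bb, D.
G (5/3): G, Bb, D.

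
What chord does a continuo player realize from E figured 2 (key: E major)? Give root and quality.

F# minor seventh

The figures 2 indicate a seventh chord in third inversion.
In third inversion the root lies a second above the bass: a second above E in E major is F#.
The chord tones are E, F#, A, C#, giving F# minor seventh.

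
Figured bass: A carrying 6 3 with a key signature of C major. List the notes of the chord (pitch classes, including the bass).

A, C, F

A third above A in this key is C.
A sixth above A in this key is F.
Together with the bass A, this spells F major in first inversion.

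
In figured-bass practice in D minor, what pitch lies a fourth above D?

G

Counting 3 letter steps above D lands on G; in D minor, that letter is G.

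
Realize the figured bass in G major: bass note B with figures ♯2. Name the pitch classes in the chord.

B, C#, E, G

The written figures ♯2 are shorthand for 6/4/2: the 6/4 are implied.
A second above B in this key is C, raised to C# by the sharp.
A fourth above B in this key is E.
A sixth above B in this key is G.
Together with the bass B, this spells C# half-diminished seventh in third inversion.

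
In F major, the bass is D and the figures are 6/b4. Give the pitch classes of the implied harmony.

A fourth above D in this key is G, lowered to Gb by the flat.
A sixth above D in this key is Bb.
Together with the bass D, this spells Gb augmented in second inversion.

D, Gb, Bb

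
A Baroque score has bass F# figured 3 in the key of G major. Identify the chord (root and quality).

The figures 3 indicate a triad in root position.
In root position the bass is the root, so the root is F#.
The chord tones are F#, A, C, giving F# diminished.

F# diminished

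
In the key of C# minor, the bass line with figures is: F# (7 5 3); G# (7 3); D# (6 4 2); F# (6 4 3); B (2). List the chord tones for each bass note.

F# (7/5/3): F#, A, C#, E.
G# (7/5/3): G#, B, D#, F#.
D# (6/4/2): D#, E, G#, B.
F# (6/4/3): F#, A, B, D#.
B (6/4/2): B, C#, E, G#.

F#, A, C#, E | G#, B, D#, F# | D#, E, G#, B | F#, A, B, D# | B, C#, E, G#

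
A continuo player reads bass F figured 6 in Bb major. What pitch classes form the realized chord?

The written figures 6 are shorthand for 6/3: the 3 is implied.
A third above F in this key is A.
A sixth above F in this key is D.
Together with the bass F, this spells D minor in first inversion.

F, A, D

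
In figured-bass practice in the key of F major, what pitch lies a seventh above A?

G

Counting 6 letter steps above A lands on G; in F major, that letter is G.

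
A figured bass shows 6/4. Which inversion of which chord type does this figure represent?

triad, second inversion

Intervals of 6/4 above the bass form a triad; the bass is the fifth, so this is second inversion.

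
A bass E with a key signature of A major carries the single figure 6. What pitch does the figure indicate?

C#

Counting 5 letter steps above E lands on C; in A major, that letter is C#.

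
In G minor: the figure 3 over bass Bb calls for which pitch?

Counting 2 letter steps above Bb lands on D; in G minor, that letter is D.

D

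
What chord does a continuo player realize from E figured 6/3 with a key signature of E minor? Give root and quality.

The figures 6/3 indicate a triad in first inversion.
In first inversion the root lies a sixth above the bass: a sixth above E in E minor is C.
The chord tones are E, G, C, giving C major.

C major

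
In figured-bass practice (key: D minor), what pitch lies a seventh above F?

Counting 6 letter steps above F lands on E; in D minor, that letter is E.

E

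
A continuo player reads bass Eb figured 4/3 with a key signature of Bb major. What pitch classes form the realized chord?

Eb, G, A, C

The written figures 4/3 are shorthand for 6/4/3: the 6 is implied.
A third above Eb in this key is G.
A fourth above Eb in this key is A.
A sixth above Eb in this key is C.
Together with the bass Eb, this spells A half-diminished seventh in second inversion.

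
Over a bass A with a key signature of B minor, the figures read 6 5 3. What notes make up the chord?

A third above A in this key is C#.
A fifth above A in this key is E.
A sixth above A in this key is F#.
Together with the bass A, this spells F# minor seventh in first inversion.

A, C#, E, F#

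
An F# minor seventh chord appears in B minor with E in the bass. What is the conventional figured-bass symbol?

E is the seventh of F# minor seventh, so the chord is in third inversion.
A seventh chord in third inversion is figured 6/4/2, conventionally abbreviated 4/2.

4/2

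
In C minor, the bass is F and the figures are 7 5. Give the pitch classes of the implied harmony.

The written figures 7 5 are shorthand for 7/5/3: the 3 is implied.
A third above F in this key is Ab.
A fifth above F in this key is C.
A seventh above F in this key is Eb.
Together with the bass F, this spells F minor seventh in root position.

F, Ab, C, Eb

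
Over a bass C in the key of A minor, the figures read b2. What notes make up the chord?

C, Db, F, A

The written figures b2 are shorthand for 6/4/2: the 6/4 are implied.
A second above C in this key is D, lowered to Db by the flat.
A fourth above C in this key is F.
A sixth above C in this key is A.
Together with the bass C, this spells Db augmented major seventh in third inversion.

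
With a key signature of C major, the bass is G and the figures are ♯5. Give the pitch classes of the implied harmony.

G, B, D#

The written figures ♯5 are shorthand for 5/3: the 3 is implied.
A third above G in this key is B.
A fifth above G in this key is D, raised to D# by the sharp.
Together with the bass G, this spells G augmented in root position.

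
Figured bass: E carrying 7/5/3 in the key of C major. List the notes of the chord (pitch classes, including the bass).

A third above E in this key is G.
A fifth above E in this key is B.
A seventh above E in this key is D.
Together with the bass E, this spells E minor seventh in root position.

E, G, B, D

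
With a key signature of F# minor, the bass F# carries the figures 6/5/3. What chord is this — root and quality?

D major seventh

The figures 6/5/3 indicate a seventh chord in first inversion.
In first inversion the root lies a sixth above the bass: a sixth above F# in F# minor is D.
The chord tones are F#, A, C#, D, giving D major seventh.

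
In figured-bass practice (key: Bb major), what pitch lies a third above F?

A

Counting 2 letter steps above F lands on A; in Bb major, that letter is A.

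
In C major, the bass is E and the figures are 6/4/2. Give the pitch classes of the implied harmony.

A second above E in this key is F.
A fourth above E in this key is A.
A sixth above E in this key is C.
Together with the bass E, this spells F major seventh in third inversion.

E, F, A, C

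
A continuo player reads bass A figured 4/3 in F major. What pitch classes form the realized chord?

The written figures 4/3 are shorthand for 6/4/3: the 6 is implied.
A third above A in this key is C.
A fourth above A in this key is D.
A sixth above A in this key is F.
Together with the bass A, this spells D minor seventh in second inversion.

A, C, D, F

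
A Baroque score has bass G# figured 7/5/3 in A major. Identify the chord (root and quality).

The figures 7/5/3 indicate a seventh chord in root position.
In root position the bass is the root, so the root is G#.
The chord tones are G#, B, D, F#, giving G# half-diminished seventh.

G# half-diminished seventh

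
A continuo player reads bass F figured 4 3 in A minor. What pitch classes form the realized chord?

F, A, B, D

The written figures 4 3 are shorthand for 6/4/3: the 6 is implied.
A third above F in this key is A.
A fourth above F in this key is B.
A sixth above F in this key is D.
Together with the bass F, this spells B half-diminished seventh in second inversion.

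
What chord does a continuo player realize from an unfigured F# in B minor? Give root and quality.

An unfigured bass indicates a triad in root position.
In root position the bass is the root, so the root is F#.
The chord tones are F#, A, C#, giving F# minor.

F# minor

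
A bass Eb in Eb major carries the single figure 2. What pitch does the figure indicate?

Counting 1 letter step above Eb lands on F; in Eb major, that letter is F.

F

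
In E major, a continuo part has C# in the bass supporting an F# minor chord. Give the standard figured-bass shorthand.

C# is the fifth of F# minor, so the chord is in second inversion.
A triad in second inversion is figured 6/4, conventionally abbreviated 6/4.

6/4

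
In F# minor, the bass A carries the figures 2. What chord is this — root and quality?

The figures 2 indicate a seventh chord in third inversion.
In third inversion the root lies a second above the bass: a second above A in F# minor is B.
The chord tones are A, B, D, F#, giving B minor seventh.

B minor seventh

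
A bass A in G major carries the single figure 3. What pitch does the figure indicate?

C

Counting 2 letter steps above A lands on C; in G major, that letter is C.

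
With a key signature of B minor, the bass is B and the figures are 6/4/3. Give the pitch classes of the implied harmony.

A third above B in this key is D.
A fourth above B in this key is E.
A sixth above B in this key is G.
Together with the bass B, this spells E minor seventh in second inversion.

B, D, E, G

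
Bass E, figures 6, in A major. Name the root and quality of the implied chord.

The figures 6 indicate a triad in first inversion.
In first inversion the root lies a sixth above the bass: a sixth above E in A major is C#.
The chord tones are E, G#, C#, giving C# minor.

C# minor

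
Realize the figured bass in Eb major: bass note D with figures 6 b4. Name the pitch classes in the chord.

D, Gb, Bb

A fourth above D in this key is G, lowered to Gb by the flat.
A sixth above D in this key is Bb.
Together with the bass D, this spells Gb augmented in second inversion.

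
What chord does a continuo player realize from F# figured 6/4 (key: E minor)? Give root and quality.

The figures 6/4 indicate a triad in second inversion.
In second inversion the root lies a fourth above the bass: a fourth above F# in E minor is B.
The chord tones are F#, B, D, giving B minor.

B minor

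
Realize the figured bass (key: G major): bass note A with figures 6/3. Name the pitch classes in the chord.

A third above A in this key is C.
A sixth above A in this key is F#.
Together with the bass A, this spells F# diminished in first inversion.

A, C, F#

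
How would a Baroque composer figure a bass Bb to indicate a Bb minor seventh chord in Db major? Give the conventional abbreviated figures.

7

Bb is the root of Bb minor seventh, so the chord is in root position.
A seventh chord in root position is figured 7/5/3, conventionally abbreviated 7.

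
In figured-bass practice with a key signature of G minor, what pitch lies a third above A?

C

Counting 2 letter steps above A lands on C; in G minor, that letter is C.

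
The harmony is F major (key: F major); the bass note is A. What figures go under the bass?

A is the third of F major, so the chord is in first inversion.
A triad in first inversion is figured 6/3, conventionally abbreviated 6.

6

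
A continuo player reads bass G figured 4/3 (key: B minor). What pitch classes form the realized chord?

The written figures 4/3 are shorthand for 6/4/3: the 6 is implied.
A third above G in this key is B.
A fourth above G in this key is C#.
A sixth above G in this key is E.
Together with the bass G, this spells C# half-diminished seventh in second inversion.

G, B, C#, E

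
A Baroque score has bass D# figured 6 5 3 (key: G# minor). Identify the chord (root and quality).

B major seventh

The figures 6 5 3 indicate a seventh chord in first inversion.
In first inversion the root lies a sixth above the bass: a sixth above D# in G# minor is B.
The chord tones are D#, F#, A#, B, giving B major seventh.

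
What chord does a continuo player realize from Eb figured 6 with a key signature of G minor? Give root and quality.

C minor

The figures 6 indicate a triad in first inversion.
In first inversion the root lies a sixth above the bass: a sixth above Eb in G minor is C.
The chord tones are Eb, G, C, giving C minor.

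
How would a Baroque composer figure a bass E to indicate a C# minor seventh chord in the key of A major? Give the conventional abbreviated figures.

E is the third of C# minor seventh, so the chord is in first inversion.
A seventh chord in first inversion is figured 6/5/3, conventionally abbreviated 6/5.

6/5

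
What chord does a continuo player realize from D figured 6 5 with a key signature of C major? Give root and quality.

B half-diminished seventh

The figures 6 5 indicate a seventh chord in first inversion.
In first inversion the root lies a sixth above the bass: a sixth above D in C major is B.
The chord tones are D, F, A, B, giving B half-diminished seventh.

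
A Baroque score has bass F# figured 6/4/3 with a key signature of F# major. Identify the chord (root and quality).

The figures 6/4/3 indicate a seventh chord in second inversion.
In second inversion the root lies a fourth above the bass: a fourth above F# in F# major is B.
The chord tones are F#, A#, B, D#, giving B major seventh.

B major seventh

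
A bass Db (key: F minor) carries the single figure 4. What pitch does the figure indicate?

Counting 3 letter steps above Db lands on G; in F minor, that letter is G.

G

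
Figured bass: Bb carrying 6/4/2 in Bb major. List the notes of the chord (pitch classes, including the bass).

A second above Bb in this key is C.
A fourth above Bb in this key is Eb.
A sixth above Bb in this key is G.
Together with the bass Bb, this spells C minor seventh in third inversion.

Bb, C, Eb, G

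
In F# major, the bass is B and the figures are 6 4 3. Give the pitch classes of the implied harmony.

B, D#, E#, G#

A third above B in this key is D#.
A fourth above B in this key is E#.
A sixth above B in this key is G#.
Together with the bass B, this spells E# half-diminished seventh in second inversion.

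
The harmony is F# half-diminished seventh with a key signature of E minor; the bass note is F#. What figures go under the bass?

7

F# is the root of F# half-diminished seventh, so the chord is in root position.
A seventh chord in root position is figured 7/5/3, conventionally abbreviated 7.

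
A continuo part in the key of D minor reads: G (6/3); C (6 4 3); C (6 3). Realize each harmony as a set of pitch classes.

G, Bb, E | C, E, F, A | C, E, A

G (6/3): G, Bb, E.
C (6/4/3): C, E, F, A.
C (6/3): C, E, A.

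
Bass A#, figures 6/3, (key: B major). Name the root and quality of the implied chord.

F# major

The figures 6/3 indicate a triad in first inversion.
In first inversion the root lies a sixth above the bass: a sixth above A# in B major is F#.
The chord tones are A#, C#, F#, giving F# major.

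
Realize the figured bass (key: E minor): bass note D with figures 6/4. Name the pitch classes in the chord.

A fourth above D in this key is G.
A sixth above D in this key is B.
Together with the bass D, this spells G major in second inversion.

D, G, B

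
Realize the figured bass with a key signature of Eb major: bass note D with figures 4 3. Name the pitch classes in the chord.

D, F, G, Bb

The written figures 4 3 are shorthand for 6/4/3: the 6 is implied.
A third above D in this key is F.
A fourth above D in this key is G.
A sixth above D in this key is Bb.
Together with the bass D, this spells G minor seventh in second inversion.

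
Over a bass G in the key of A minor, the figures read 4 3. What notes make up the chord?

The written figures 4 3 are shorthand for 6/4/3: the 6 is implied.
A third above G in this key is B.
A fourth above G in this key is C.
A sixth above G in this key is E.
Together with the bass G, this spells C major seventh in second inversion.

G, B, C, E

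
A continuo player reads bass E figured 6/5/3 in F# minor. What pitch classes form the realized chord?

A third above E in this key is G#.
A fifth above E in this key is B.
A sixth above E in this key is C#.
Together with the bass E, this spells C# minor seventh in first inversion.

E, G#, B, C#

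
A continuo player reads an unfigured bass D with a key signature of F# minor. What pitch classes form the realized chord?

An unfigured bass implies 5/3.
A third above D in this key is F#.
A fifth above D in this key is A.
Together with the bass D, this spells D major in root position.

D, F#, A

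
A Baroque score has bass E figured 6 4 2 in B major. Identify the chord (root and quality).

F# dominant seventh

The figures 6 4 2 indicate a seventh chord in third inversion.
In third inversion the root lies a second above the bass: a second above E in B major is F#.
The chord tones are E, F#, A#, C#, giving F# dominant seventh.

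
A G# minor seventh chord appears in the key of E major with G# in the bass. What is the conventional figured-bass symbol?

G# is the root of G# minor seventh, so the chord is in root position.
A seventh chord in root position is figured 7/5/3, conventionally abbreviated 7.

7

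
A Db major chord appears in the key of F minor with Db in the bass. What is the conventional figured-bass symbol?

no figures

Db is the root of Db major, so the chord is in root position.
A triad in root position is figured 5/3, conventionally abbreviated (no figures — root-position triad).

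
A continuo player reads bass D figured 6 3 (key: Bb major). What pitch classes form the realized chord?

A third above D in this key is F.
A sixth above D in this key is Bb.
Together with the bass D, this spells Bb major in first inversion.

D, F, Bb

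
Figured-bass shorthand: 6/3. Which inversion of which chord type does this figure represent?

triad, first inversion

Intervals of 6/3 above the bass form a triad; the bass is the third, so this is first inversion.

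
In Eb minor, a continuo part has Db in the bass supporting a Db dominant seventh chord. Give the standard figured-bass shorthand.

7

Db is the root of Db dominant seventh, so the chord is in root position.
A seventh chord in root position is figured 7/5/3, conventionally abbreviated 7.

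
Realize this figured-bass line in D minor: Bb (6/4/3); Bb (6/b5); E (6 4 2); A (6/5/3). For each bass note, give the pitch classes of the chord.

Bb, D, E, G | Bb, D, Fb, G | E, F, A, C | A, C, E, F

Bb (6/4/3): Bb, D, E, G.
Bb (6/b5/3): Bb, D, Fb, G.
E (6/4/2): E, F, A, C.
A (6/5/3): A, C, E, F.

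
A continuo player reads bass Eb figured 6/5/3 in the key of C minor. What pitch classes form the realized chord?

Eb, G, Bb, C

A third above Eb in this key is G.
A fifth above Eb in this key is Bb.
A sixth above Eb in this key is C.
Together with the bass Eb, this spells C minor seventh in first inversion.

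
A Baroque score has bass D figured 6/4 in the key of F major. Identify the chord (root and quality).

G minor

The figures 6/4 indicate a triad in second inversion.
In second inversion the root lies a fourth above the bass: a fourth above D in F major is G.
The chord tones are D, G, Bb, giving G minor.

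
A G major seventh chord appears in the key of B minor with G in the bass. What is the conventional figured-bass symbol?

G is the root of G major seventh, so the chord is in root position.
A seventh chord in root position is figured 7/5/3, conventionally abbreviated 7.

7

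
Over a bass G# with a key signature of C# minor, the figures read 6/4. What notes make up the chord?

G#, C#, E

A fourth above G# in this key is C#.
A sixth above G# in this key is E.
Together with the bass G#, this spells C# minor in second inversion.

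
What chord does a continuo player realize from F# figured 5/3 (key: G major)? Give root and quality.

The figures 5/3 indicate a triad in root position.
In root position the bass is the root, so the root is F#.
The chord tones are F#, A, C, giving F# diminished.

F# diminished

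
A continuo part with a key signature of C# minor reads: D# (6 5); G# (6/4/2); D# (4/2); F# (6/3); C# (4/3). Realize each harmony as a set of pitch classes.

D#, F#, A, B | G#, A, C#, E | D#, E, G#, B | F#, A, D# | C#, E, F#, A

D# (6/5/3): D#, F#, A, B.
G# (6/4/2): G#, A, C#, E.
D# (6/4/2): D#, E, G#, B.
F# (6/3): F#, A, D#.
C# (6/4/3): C#, E, F#, A.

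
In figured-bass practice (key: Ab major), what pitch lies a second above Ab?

Bb

Counting 1 letter step above Ab lands on B; in Ab major, that letter is Bb.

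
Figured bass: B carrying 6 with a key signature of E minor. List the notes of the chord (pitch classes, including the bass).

B, D, G

The written figures 6 are shorthand for 6/3: the 3 is implied.
A third above B in this key is D.
A sixth above B in this key is G.
Together with the bass B, this spells G major in first inversion.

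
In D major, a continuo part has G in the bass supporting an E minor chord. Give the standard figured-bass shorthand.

6

G is the third of E minor, so the chord is in first inversion.
A triad in first inversion is figured 6/3, conventionally abbreviated 6.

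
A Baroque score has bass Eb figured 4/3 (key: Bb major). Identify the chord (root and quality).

A half-diminished seventh

The figures 4/3 indicate a seventh chord in second inversion.
In second inversion the root lies a fourth above the bass: a fourth above Eb in Bb major is A.
The chord tones are Eb, G, A, C, giving A half-diminished seventh.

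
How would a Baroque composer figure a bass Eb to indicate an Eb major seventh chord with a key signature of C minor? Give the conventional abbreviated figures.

7

Eb is the root of Eb major seventh, so the chord is in root position.
A seventh chord in root position is figured 7/5/3, conventionally abbreviated 7.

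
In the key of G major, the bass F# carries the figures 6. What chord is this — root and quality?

The figures 6 indicate a triad in first inversion.
In first inversion the root lies a sixth above the bass: a sixth above F# in G major is D.
The chord tones are F#, A, D, giving D major.

D major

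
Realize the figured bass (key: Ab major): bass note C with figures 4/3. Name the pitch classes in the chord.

The written figures 4/3 are shorthand for 6/4/3: the 6 is implied.
A third above C in this key is Eb.
A fourth above C in this key is F.
A sixth above C in this key is Ab.
Together with the bass C, this spells F minor seventh in second inversion.

C, Eb, F, Ab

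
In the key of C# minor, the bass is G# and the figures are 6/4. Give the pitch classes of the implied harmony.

A fourth above G# in this key is C#.
A sixth above G# in this key is E.
Together with the bass G#, this spells C# minor in second inversion.

G#, C#, E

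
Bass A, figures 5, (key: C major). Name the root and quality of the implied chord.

The figures 5 indicate a triad in root position.
In root position the bass is the root, so the root is A.
The chord tones are A, C, E, giving A minor.

A minor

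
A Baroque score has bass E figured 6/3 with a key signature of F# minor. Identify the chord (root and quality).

The figures 6/3 indicate a triad in first inversion.
In first inversion the root lies a sixth above the bass: a sixth above E in F# minor is C#.
The chord tones are E, G#, C#, giving C# minor.

C# minor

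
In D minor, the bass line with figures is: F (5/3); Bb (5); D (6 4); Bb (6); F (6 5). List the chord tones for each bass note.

F, A, C | Bb, D, F | D, G, Bb | Bb, D, G | F, A, C, D

F (5/3): F, A, C.
Bb (5/3): Bb, D, F.
D (6/4): D, G, Bb.
Bb (6/3): Bb, D, G.
F (6/5/3): F, A, C, D.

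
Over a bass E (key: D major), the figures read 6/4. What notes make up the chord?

A fourth above E in this key is A.
A sixth above E in this key is C#.
Together with the bass E, this spells A major in second inversion.

E, A, C#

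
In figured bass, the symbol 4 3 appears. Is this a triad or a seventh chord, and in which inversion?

seventh chord, second inversion

4 3 is shorthand for 6/4/3.
Intervals of 6/4/3 above the bass form a seventh chord; the bass is the fifth, so this is second inversion.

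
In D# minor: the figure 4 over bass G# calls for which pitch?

Counting 3 letter steps above G# lands on C; in D# minor, that letter is C#.

C#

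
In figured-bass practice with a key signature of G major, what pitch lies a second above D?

E

Counting 1 letter step above D lands on E; in G major, that letter is E.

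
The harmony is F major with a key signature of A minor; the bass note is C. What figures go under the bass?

C is the fifth of F major, so the chord is in second inversion.
A triad in second inversion is figured 6/4, conventionally abbreviated 6/4.

6/4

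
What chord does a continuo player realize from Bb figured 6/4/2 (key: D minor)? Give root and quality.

C dominant seventh

The figures 6/4/2 indicate a seventh chord in third inversion.
In third inversion the root lies a second above the bass: a second above Bb in D minor is C.
The chord tones are Bb, C, E, G, giving C dominant seventh.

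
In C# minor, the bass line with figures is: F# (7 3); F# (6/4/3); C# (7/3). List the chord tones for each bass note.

F# (7/5/3): F#, A, C#, E.
F# (6/4/3): F#, A, B, D#.
C# (7/5/3): C#, E, G#, B.

F#, A, C#, E | F#, A, B, D# | C#, E, G#, B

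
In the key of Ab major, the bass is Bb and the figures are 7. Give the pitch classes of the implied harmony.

Bb, Db, F, Ab

The written figures 7 are shorthand for 7/5/3: the 5/3 are implied.
A third above Bb in this key is Db.
A fifth above Bb in this key is F.
A seventh above Bb in this key is Ab.
Together with the bass Bb, this spells Bb minor seventh in root position.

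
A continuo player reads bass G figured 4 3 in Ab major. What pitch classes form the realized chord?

G, Bb, C, Eb

The written figures 4 3 are shorthand for 6/4/3: the 6 is implied.
A third above G in this key is Bb.
A fourth above G in this key is C.
A sixth above G in this key is Eb.
Together with the bass G, this spells C minor seventh in second inversion.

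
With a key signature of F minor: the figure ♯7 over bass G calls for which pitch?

Counting 6 letter steps above G lands on F; in F minor, that letter is F.
The #7 figure raises it a semitone, giving F#.

F#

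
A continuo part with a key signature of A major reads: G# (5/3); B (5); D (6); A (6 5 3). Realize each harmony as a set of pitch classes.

G#, B, D | B, D, F# | D, F#, B | A, C#, E, F#

G# (5/3): G#, B, D.
B (5/3): B, D, F#.
D (6/3): D, F#, B.
A (6/5/3): A, C#, E, F#.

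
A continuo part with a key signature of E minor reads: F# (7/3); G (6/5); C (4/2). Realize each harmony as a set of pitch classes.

F# (7/5/3): F#, A, C, E.
G (6/5/3): G, B, D, E.
C (6/4/2): C, D, F#, A.

F#, A, C, E | G, B, D, E | C, D, F#, A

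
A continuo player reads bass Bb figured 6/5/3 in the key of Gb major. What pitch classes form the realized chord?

Bb, Db, F, Gb

A third above Bb in this key is Db.
A fifth above Bb in this key is F.
A sixth above Bb in this key is Gb.
Together with the bass Bb, this spells Gb major seventh in first inversion.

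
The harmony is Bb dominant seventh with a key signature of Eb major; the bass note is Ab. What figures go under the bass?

4/2

Ab is the seventh of Bb dominant seventh, so the chord is in third inversion.
A seventh chord in third inversion is figured 6/4/2, conventionally abbreviated 4/2.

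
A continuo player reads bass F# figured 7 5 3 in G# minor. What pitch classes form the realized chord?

A third above F# in this key is A#.
A fifth above F# in this key is C#.
A seventh above F# in this key is E.
Together with the bass F#, this spells F# dominant seventh in root position.

F#, A#, C#, E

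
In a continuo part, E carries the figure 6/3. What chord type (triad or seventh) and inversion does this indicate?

triad, first inversion

Intervals of 6/3 above the bass form a triad; the bass is the third, so this is first inversion.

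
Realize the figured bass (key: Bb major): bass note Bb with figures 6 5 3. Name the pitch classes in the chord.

Bb, D, F, G

A third above Bb in this key is D.
A fifth above Bb in this key is F.
A sixth above Bb in this key is G.
Together with the bass Bb, this spells G minor seventh in first inversion.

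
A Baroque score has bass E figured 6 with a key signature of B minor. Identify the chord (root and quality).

C# diminished

The figures 6 indicate a triad in first inversion.
In first inversion the root lies a sixth above the bass: a sixth above E in B minor is C#.
The chord tones are E, G, C#, giving C# diminished.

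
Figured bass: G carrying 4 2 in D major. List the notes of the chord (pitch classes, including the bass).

G, A, C#, E

The written figures 4 2 are shorthand for 6/4/2: the 6 is implied.
A second above G in this key is A.
A fourth above G in this key is C#.
A sixth above G in this key is E.
Together with the bass G, this spells A dominant seventh in third inversion.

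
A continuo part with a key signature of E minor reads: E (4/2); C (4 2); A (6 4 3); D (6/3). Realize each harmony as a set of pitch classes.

E, F#, A, C | C, D, F#, A | A, C, D, F# | D, F#, B

E (6/4/2): E, F#, A, C.
C (6/4/2): C, D, F#, A.
A (6/4/3): A, C, D, F#.
D (6/3): D, F#, B.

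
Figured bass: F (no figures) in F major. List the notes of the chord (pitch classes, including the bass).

F, A, C

An unfigured bass implies 5/3.
A third above F in this key is A.
A fifth above F in this key is C.
Together with the bass F, this spells F major in root position.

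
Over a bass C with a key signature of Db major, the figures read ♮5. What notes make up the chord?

C, Eb, G

The written figures ♮5 are shorthand for 5/3: the 3 is implied.
A third above C in this key is Eb.
A fifth above C in this key is Gb, made natural (G) by the ♮ figure.
Together with the bass C, this spells C minor in root position.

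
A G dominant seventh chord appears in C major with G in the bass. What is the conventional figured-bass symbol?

G is the root of G dominant seventh, so the chord is in root position.
A seventh chord in root position is figured 7/5/3, conventionally abbreviated 7.

7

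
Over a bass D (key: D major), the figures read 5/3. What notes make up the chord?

D, F#, A

A third above D in this key is F#.
A fifth above D in this key is A.
Together with the bass D, this spells D major in root position.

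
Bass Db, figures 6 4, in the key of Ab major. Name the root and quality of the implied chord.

G diminished

The figures 6 4 indicate a triad in second inversion.
In second inversion the root lies a fourth above the bass: a fourth above Db in Ab major is G.
The chord tones are Db, G, Bb, giving G diminished.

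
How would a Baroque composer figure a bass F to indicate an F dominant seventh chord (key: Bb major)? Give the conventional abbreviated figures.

F is the root of F dominant seventh, so the chord is in root position.
A seventh chord in root position is figured 7/5/3, conventionally abbreviated 7.

7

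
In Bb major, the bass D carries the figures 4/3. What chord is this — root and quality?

The figures 4/3 indicate a seventh chord in second inversion.
In second inversion the root lies a fourth above the bass: a fourth above D in Bb major is G.
The chord tones are D, F, G, Bb, giving G minor seventh.

G minor seventh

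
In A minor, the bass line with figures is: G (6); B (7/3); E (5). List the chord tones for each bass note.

G (6/3): G, B, E.
B (7/5/3): B, D, F, A.
E (5/3): E, G, B.

G, B, E | B, D, F, A | E, G, B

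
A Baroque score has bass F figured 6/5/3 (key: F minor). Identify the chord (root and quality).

Db major seventh

The figures 6/5/3 indicate a seventh chord in first inversion.
In first inversion the root lies a sixth above the bass: a sixth above F in F minor is Db.
The chord tones are F, Ab, C, Db, giving Db major seventh.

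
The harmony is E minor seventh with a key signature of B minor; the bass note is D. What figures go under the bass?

D is the seventh of E minor seventh, so the chord is in third inversion.
A seventh chord in third inversion is figured 6/4/2, conventionally abbreviated 4/2.

4/2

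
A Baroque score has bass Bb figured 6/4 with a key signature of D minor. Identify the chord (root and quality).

E diminished

The figures 6/4 indicate a triad in second inversion.
In second inversion the root lies a fourth above the bass: a fourth above Bb in D minor is E.
The chord tones are Bb, E, G, giving E diminished.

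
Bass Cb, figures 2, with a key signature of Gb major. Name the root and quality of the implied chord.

The figures 2 indicate a seventh chord in third inversion.
In third inversion the root lies a second above the bass: a second above Cb in Gb major is Db.
The chord tones are Cb, Db, F, Ab, giving Db dominant seventh.

Db dominant seventh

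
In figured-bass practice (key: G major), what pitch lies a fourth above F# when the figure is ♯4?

Counting 3 letter steps above F# lands on B; in G major, that letter is B.
The #4 figure raises it a semitone, giving B#.

B#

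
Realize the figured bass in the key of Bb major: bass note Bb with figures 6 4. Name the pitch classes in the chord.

A fourth above Bb in this key is Eb.
A sixth above Bb in this key is G.
Together with the bass Bb, this spells Eb major in second inversion.

Bb, Eb, G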